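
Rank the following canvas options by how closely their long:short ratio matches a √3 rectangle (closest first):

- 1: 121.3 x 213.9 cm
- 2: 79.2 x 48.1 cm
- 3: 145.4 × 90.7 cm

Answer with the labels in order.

1: 213.9/121.3 ≈ 1.763 → |1.763 − 1.732| = 0.031
2: 79.2/48.1 ≈ 1.647 → |1.647 − 1.732| = 0.085
3: 145.4/90.7 ≈ 1.603 → |1.603 − 1.732| = 0.129

1, 2, 3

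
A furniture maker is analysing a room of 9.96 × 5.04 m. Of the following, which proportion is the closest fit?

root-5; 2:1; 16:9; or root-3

2:1

9.96/5.04 ≈ 1.976. Nearest candidates are 2:1 (2.000, off by 0.024) and 16:9 (1.778, off by 0.198).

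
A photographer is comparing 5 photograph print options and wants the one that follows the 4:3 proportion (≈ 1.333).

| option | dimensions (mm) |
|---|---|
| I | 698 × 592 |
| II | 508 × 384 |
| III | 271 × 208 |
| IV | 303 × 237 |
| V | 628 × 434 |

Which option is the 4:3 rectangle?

Ratios (long/short): I ≈ 1.179; II ≈ 1.323; III ≈ 1.303; IV ≈ 1.278; V ≈ 1.447.
4:3 ≈ 1.333; option II is nearest (Δ 0.010).

II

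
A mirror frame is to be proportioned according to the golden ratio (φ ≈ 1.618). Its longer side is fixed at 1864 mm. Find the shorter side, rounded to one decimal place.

1152.0 mm

golden ratio ≈ 1.61803.
Shorter side = 1864 ÷ 1.61803 ≈ 1152.018 → 1152.0 mm.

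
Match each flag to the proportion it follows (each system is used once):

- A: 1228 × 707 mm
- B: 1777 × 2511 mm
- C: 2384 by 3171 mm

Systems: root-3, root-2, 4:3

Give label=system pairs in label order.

A=root-3, B=root-2, C=4:3

A = 1228/707 ≈ 1.737 → root-3 (1.732)
B = 2511/1777 ≈ 1.413 → root-2 (1.414)
C = 3171/2384 ≈ 1.330 → 4:3 (1.333)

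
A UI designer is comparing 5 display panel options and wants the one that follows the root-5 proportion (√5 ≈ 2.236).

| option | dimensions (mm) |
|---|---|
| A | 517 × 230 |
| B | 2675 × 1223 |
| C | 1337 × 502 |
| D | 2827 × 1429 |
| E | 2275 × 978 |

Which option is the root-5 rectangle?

Target root-5 ≈ 2.236.
A: 2.248 (Δ0.012)  B: 2.187 (Δ0.049)  C: 2.663 (Δ0.427)  D: 1.978 (Δ0.258)  E: 2.326 (Δ0.090)

A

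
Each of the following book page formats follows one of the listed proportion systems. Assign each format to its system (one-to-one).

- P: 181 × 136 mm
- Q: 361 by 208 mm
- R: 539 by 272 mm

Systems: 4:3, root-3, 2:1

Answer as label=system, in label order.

P=4:3, Q=root-3, R=2:1

P = 181/136 ≈ 1.331 → 4:3 (1.333)
Q = 361/208 ≈ 1.736 → root-3 (1.732)
R = 539/272 ≈ 1.982 → 2:1 (2.000)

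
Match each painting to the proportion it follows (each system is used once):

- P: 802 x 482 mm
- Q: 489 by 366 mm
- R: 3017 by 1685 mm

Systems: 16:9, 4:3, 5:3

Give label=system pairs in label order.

P=5:3, Q=4:3, R=16:9

P = 802/482 ≈ 1.664 → 5:3 (1.667)
Q = 489/366 ≈ 1.336 → 4:3 (1.333)
R = 3017/1685 ≈ 1.791 → 16:9 (1.778)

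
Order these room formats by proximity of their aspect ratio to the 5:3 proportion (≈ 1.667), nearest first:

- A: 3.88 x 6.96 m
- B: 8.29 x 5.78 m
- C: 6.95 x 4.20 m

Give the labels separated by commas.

C, A, B

A: 6.96/3.88 ≈ 1.794 → |1.794 − 1.667| = 0.127
B: 8.29/5.78 ≈ 1.434 → |1.434 − 1.667| = 0.233
C: 6.95/4.20 ≈ 1.655 → |1.655 − 1.667| = 0.012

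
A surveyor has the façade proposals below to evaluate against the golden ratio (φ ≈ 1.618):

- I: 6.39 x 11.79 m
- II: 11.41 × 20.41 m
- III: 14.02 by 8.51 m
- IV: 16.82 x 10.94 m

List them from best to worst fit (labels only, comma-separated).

III, IV, II, I

Ratios: I = 11.79 / 6.39 ≈ 1.845; II = 20.41 / 11.41 ≈ 1.789; III = 14.02 / 8.51 ≈ 1.647; IV = 16.82 / 10.94 ≈ 1.537.
|Δ from 1.618|: I 0.227; II 0.171; III 0.029; IV 0.081.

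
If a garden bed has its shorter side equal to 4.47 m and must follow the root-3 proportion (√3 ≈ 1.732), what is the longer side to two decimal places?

root-3 ≈ 1.73205.
Longer side = 4.47 × 1.73205 ≈ 7.7423 → 7.74 m.

7.74 m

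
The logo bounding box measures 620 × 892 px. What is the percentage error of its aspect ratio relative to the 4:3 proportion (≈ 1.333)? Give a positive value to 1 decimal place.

Ratio = 892 / 620 ≈ 1.4387.
Ideal 4:3 ≈ 1.3333. |1.4387 − 1.3333| / 1.3333 ≈ 7.91% → 7.9%.

7.9%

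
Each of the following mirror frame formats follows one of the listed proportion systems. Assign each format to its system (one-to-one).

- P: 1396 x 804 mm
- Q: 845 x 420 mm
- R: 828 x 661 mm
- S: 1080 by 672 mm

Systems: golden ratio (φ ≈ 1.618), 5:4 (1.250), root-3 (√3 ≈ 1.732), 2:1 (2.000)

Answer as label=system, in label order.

P=root-3, Q=2:1, R=5:4, S=golden ratio

Ratios: P ≈ 1.736; Q ≈ 2.012; R ≈ 1.253; S ≈ 1.607.
Targets: golden ratio ≈ 1.618; 5:4 ≈ 1.250; root-3 ≈ 1.732; 2:1 ≈ 2.000.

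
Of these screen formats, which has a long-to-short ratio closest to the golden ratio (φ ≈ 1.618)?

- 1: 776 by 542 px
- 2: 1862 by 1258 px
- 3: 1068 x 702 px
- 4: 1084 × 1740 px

Target golden ratio ≈ 1.618.
1: 1.432 (Δ0.186)  2: 1.480 (Δ0.138)  3: 1.521 (Δ0.097)  4: 1.605 (Δ0.013)

4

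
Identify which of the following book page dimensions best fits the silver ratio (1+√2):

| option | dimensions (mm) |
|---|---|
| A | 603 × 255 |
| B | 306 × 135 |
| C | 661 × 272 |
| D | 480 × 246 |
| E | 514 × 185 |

C

Ratios (long/short): A ≈ 2.365; B ≈ 2.267; C ≈ 2.430; D ≈ 1.951; E ≈ 2.778.
silver ratio ≈ 2.414; option C is nearest (Δ 0.016).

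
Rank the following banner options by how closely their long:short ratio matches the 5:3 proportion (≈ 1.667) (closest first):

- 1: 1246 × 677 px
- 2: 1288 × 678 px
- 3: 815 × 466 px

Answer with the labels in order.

1: 1246/677 ≈ 1.840 → |1.840 − 1.667| = 0.173
2: 1288/678 ≈ 1.900 → |1.900 − 1.667| = 0.233
3: 815/466 ≈ 1.749 → |1.749 − 1.667| = 0.082

3, 1, 2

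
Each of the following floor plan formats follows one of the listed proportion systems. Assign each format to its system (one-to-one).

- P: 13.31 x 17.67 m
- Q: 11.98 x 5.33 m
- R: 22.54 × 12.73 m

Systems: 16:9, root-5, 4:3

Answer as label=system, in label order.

P=4:3, Q=root-5, R=16:9

Ratios: P ≈ 1.328; Q ≈ 2.248; R ≈ 1.771.
Targets: 16:9 ≈ 1.778; root-5 ≈ 2.236; 4:3 ≈ 1.333.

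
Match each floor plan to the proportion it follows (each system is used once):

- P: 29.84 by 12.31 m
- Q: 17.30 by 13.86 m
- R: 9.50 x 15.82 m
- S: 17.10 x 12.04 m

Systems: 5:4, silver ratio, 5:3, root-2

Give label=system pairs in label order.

P=silver ratio, Q=5:4, R=5:3, S=root-2

Ratios: P ≈ 2.424; Q ≈ 1.248; R ≈ 1.665; S ≈ 1.420.
Targets: 5:4 ≈ 1.250; silver ratio ≈ 2.414; 5:3 ≈ 1.667; root-2 ≈ 1.414.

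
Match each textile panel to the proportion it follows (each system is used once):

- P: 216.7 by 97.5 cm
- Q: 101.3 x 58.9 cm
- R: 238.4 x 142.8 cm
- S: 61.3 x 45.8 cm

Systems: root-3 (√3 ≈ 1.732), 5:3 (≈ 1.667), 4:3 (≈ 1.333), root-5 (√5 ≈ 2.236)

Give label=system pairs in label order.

Ratios: P ≈ 2.223; Q ≈ 1.720; R ≈ 1.669; S ≈ 1.338.
Targets: root-3 ≈ 1.732; 5:3 ≈ 1.667; 4:3 ≈ 1.333; root-5 ≈ 2.236.

P=root-5, Q=root-3, R=5:3, S=4:3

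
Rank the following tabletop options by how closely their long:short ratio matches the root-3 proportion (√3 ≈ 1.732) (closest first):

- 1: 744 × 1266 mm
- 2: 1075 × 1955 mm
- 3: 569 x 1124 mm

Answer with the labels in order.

Ratios: 1 = 1266 / 744 ≈ 1.702; 2 = 1955 / 1075 ≈ 1.819; 3 = 1124 / 569 ≈ 1.975.
|Δ from 1.732|: 1 0.030; 2 0.087; 3 0.243.

1, 2, 3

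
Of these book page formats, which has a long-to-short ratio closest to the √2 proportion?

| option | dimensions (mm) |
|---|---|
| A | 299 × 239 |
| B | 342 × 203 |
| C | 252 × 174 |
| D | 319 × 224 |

D

Target root-2 ≈ 1.414.
A: 1.251 (Δ0.163)  B: 1.685 (Δ0.271)  C: 1.448 (Δ0.034)  D: 1.424 (Δ0.010)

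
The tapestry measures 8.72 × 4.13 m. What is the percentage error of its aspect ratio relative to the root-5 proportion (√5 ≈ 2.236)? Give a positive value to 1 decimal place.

5.6%

Ratio = 8.72 / 4.13 ≈ 2.1114.
Ideal root-5 ≈ 2.2361. |2.1114 − 2.2361| / 2.2361 ≈ 5.58% → 5.6%.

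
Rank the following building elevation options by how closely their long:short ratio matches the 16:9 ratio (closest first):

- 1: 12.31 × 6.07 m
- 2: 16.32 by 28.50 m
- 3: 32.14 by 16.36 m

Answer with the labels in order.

1: 12.31/6.07 ≈ 2.028 → |2.028 − 1.778| = 0.250
2: 28.50/16.32 ≈ 1.746 → |1.746 − 1.778| = 0.032
3: 32.14/16.36 ≈ 1.965 → |1.965 − 1.778| = 0.187

2, 3, 1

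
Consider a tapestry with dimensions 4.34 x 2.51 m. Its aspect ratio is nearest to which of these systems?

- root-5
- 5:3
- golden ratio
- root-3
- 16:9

4.34/2.51 ≈ 1.729. Nearest candidates are root-3 (1.732, off by 0.003) and 16:9 (1.778, off by 0.049).

root-3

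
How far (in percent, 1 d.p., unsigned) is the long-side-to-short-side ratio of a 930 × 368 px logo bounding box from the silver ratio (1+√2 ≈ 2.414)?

Ratio = 930 / 368 ≈ 2.5272.
Ideal silver ratio ≈ 2.4142. |2.5272 − 2.4142| / 2.4142 ≈ 4.68% → 4.7%.

4.7%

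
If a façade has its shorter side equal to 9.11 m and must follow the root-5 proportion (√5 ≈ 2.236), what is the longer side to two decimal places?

root-5 ≈ 2.23607.
Longer side = 9.11 × 2.23607 ≈ 20.3706 → 20.37 m.

20.37 m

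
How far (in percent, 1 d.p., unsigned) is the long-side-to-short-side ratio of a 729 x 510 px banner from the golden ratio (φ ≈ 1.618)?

11.7%

Ratio = 729 / 510 ≈ 1.4294.
Ideal golden ratio ≈ 1.6180. |1.4294 − 1.6180| / 1.6180 ≈ 11.66% → 11.7%.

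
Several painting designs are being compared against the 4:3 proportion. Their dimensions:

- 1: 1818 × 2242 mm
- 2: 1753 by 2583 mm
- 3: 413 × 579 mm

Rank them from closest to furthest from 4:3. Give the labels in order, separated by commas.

3, 1, 2

1: 2242/1818 ≈ 1.233 → |1.233 − 1.333| = 0.100
2: 2583/1753 ≈ 1.473 → |1.473 − 1.333| = 0.140
3: 579/413 ≈ 1.402 → |1.402 − 1.333| = 0.069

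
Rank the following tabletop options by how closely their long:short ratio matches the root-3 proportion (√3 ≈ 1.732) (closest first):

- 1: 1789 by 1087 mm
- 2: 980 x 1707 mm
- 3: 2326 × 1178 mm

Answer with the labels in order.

2, 1, 3

Ratios: 1 = 1789 / 1087 ≈ 1.646; 2 = 1707 / 980 ≈ 1.742; 3 = 2326 / 1178 ≈ 1.975.
|Δ from 1.732|: 1 0.086; 2 0.010; 3 0.243.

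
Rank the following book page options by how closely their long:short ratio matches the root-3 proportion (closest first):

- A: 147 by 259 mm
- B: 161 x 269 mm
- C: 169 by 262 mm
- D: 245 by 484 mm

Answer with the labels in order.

A, B, C, D

A: 259/147 ≈ 1.762 → |1.762 − 1.732| = 0.030
B: 269/161 ≈ 1.671 → |1.671 − 1.732| = 0.061
C: 262/169 ≈ 1.550 → |1.550 − 1.732| = 0.182
D: 484/245 ≈ 1.976 → |1.976 − 1.732| = 0.244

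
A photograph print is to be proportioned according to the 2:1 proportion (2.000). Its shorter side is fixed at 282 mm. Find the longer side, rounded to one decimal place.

564.0 mm

2:1 = 2.00000.
Longer side = 282 × 2.00000 ≈ 564.000 → 564.0 mm.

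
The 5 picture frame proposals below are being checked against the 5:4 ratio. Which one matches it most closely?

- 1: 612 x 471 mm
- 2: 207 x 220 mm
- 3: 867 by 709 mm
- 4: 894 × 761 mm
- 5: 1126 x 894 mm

5

Target 5:4 ≈ 1.250.
1: 1.299 (Δ0.049)  2: 1.063 (Δ0.187)  3: 1.223 (Δ0.027)  4: 1.175 (Δ0.075)  5: 1.260 (Δ0.010)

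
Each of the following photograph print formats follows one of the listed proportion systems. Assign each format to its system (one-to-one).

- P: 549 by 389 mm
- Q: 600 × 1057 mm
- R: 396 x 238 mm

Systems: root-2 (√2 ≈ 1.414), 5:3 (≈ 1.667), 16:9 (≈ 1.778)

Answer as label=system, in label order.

P=root-2, Q=16:9, R=5:3

Ratios: P ≈ 1.411; Q ≈ 1.762; R ≈ 1.664.
Targets: root-2 ≈ 1.414; 5:3 ≈ 1.667; 16:9 ≈ 1.778.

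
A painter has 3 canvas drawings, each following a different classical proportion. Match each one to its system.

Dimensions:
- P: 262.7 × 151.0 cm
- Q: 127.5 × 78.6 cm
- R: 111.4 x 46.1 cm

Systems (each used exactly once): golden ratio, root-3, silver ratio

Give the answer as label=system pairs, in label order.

P=root-3, Q=golden ratio, R=silver ratio

P = 262.7/151.0 ≈ 1.740 → root-3 (1.732)
Q = 127.5/78.6 ≈ 1.622 → golden ratio (1.618)
R = 111.4/46.1 ≈ 2.416 → silver ratio (2.414)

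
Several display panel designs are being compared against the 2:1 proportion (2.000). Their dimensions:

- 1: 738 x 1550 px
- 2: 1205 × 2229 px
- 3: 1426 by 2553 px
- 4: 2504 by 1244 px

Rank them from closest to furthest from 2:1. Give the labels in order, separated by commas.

4, 1, 2, 3

Ratios: 1 = 1550 / 738 ≈ 2.100; 2 = 2229 / 1205 ≈ 1.850; 3 = 2553 / 1426 ≈ 1.790; 4 = 2504 / 1244 ≈ 2.013.
|Δ from 2.000|: 1 0.100; 2 0.150; 3 0.210; 4 0.013.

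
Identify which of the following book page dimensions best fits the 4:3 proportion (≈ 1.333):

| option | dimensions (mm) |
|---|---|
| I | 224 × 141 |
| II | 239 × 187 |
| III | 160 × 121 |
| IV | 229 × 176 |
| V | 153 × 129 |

III

Ratios (long/short): I ≈ 1.589; II ≈ 1.278; III ≈ 1.322; IV ≈ 1.301; V ≈ 1.186.
4:3 ≈ 1.333; option III is nearest (Δ 0.011).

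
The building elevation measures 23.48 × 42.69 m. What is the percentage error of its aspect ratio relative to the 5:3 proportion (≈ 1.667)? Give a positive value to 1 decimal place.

9.1%

Ratio = 42.69 / 23.48 ≈ 1.8181.
Ideal 5:3 ≈ 1.6667. |1.8181 − 1.6667| / 1.6667 ≈ 9.08% → 9.1%.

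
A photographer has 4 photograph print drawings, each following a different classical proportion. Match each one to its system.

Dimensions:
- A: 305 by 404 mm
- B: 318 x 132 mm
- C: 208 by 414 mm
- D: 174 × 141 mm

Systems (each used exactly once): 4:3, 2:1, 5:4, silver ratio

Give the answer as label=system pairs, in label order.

A=4:3, B=silver ratio, C=2:1, D=5:4

A = 404/305 ≈ 1.325 → 4:3 (1.333)
B = 318/132 ≈ 2.409 → silver ratio (2.414)
C = 414/208 ≈ 1.990 → 2:1 (2.000)
D = 174/141 ≈ 1.234 → 5:4 (1.250)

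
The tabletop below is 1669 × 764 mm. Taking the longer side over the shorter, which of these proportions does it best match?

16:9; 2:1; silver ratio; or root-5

Ratio = 1669 / 764 ≈ 2.185.
Distances: 16:9 1.778 (Δ 0.407); 2:1 2.000 (Δ 0.185); silver ratio 2.414 (Δ 0.229); root-5 2.236 (Δ 0.051).

root-5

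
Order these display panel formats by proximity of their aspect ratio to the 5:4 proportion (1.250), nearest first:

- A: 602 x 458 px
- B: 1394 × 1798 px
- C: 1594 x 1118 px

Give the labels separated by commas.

Ratios: A = 602 / 458 ≈ 1.314; B = 1798 / 1394 ≈ 1.290; C = 1594 / 1118 ≈ 1.426.
|Δ from 1.250|: A 0.064; B 0.040; C 0.176.

B, A, C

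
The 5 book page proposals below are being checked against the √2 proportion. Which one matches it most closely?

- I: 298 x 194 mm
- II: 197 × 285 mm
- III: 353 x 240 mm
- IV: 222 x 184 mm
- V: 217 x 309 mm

Ratios (long/short): I ≈ 1.536; II ≈ 1.447; III ≈ 1.471; IV ≈ 1.207; V ≈ 1.424.
root-2 ≈ 1.414; option V is nearest (Δ 0.010).

V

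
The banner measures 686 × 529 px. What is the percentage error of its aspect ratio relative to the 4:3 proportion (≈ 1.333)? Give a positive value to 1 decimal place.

Ratio = 686 / 529 ≈ 1.2968.
Ideal 4:3 ≈ 1.3333. |1.2968 − 1.3333| / 1.3333 ≈ 2.74% → 2.7%.

2.7%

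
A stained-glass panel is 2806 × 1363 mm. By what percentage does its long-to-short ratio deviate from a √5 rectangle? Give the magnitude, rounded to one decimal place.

Ratio = 2806 / 1363 ≈ 2.0587.
Ideal root-5 ≈ 2.2361. |2.0587 − 2.2361| / 2.2361 ≈ 7.93% → 7.9%.

7.9%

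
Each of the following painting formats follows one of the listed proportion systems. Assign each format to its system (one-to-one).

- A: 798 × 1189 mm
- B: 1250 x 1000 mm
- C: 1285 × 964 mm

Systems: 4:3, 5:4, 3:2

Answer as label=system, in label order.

A=3:2, B=5:4, C=4:3

A = 1189/798 ≈ 1.490 → 3:2 (1.500)
B = 1250/1000 ≈ 1.250 → 5:4 (1.250)
C = 1285/964 ≈ 1.333 → 4:3 (1.333)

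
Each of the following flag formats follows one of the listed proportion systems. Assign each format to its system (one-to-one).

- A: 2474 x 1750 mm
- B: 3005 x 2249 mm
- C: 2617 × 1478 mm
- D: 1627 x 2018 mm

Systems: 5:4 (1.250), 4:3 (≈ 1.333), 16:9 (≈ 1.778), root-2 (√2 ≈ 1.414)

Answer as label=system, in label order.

A=root-2, B=4:3, C=16:9, D=5:4

A = 2474/1750 ≈ 1.414 → root-2 (1.414)
B = 3005/2249 ≈ 1.336 → 4:3 (1.333)
C = 2617/1478 ≈ 1.771 → 16:9 (1.778)
D = 2018/1627 ≈ 1.240 → 5:4 (1.250)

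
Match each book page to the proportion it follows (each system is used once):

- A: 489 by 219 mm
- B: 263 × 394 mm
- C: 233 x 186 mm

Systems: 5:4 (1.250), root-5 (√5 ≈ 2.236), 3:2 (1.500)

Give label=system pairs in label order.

Ratios: A ≈ 2.233; B ≈ 1.498; C ≈ 1.253.
Targets: 5:4 ≈ 1.250; root-5 ≈ 2.236; 3:2 ≈ 1.500.

A=root-5, B=3:2, C=5:4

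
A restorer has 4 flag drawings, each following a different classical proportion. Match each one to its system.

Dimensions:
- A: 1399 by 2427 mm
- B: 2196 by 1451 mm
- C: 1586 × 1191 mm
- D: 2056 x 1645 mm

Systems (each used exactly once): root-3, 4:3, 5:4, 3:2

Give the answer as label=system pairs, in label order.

A=root-3, B=3:2, C=4:3, D=5:4

Ratios: A ≈ 1.735; B ≈ 1.513; C ≈ 1.332; D ≈ 1.250.
Targets: root-3 ≈ 1.732; 4:3 ≈ 1.333; 5:4 ≈ 1.250; 3:2 ≈ 1.500.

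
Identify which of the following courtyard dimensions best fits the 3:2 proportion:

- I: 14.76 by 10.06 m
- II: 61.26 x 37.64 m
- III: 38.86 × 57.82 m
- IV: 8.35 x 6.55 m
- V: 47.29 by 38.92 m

III

Target 3:2 ≈ 1.500.
I: 1.467 (Δ0.033)  II: 1.628 (Δ0.128)  III: 1.488 (Δ0.012)  IV: 1.275 (Δ0.225)  V: 1.215 (Δ0.285)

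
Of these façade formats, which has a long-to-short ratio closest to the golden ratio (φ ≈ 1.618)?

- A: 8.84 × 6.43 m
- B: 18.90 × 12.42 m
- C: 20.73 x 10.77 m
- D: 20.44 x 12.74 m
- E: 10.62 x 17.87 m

D

Target golden ratio ≈ 1.618.
A: 1.375 (Δ0.243)  B: 1.522 (Δ0.096)  C: 1.925 (Δ0.307)  D: 1.604 (Δ0.014)  E: 1.683 (Δ0.065)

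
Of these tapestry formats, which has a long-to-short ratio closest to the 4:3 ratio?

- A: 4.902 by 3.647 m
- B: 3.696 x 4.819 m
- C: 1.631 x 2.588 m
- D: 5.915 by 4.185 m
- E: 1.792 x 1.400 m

A

Target 4:3 ≈ 1.333.
A: 1.344 (Δ0.011)  B: 1.304 (Δ0.029)  C: 1.587 (Δ0.254)  D: 1.413 (Δ0.080)  E: 1.280 (Δ0.053)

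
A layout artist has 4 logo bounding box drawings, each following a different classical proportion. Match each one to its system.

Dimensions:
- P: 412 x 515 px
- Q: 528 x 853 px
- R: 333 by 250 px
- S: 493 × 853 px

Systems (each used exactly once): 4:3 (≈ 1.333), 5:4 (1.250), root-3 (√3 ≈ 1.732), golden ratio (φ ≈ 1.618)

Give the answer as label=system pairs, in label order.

Ratios: P ≈ 1.250; Q ≈ 1.616; R ≈ 1.332; S ≈ 1.730.
Targets: 4:3 ≈ 1.333; 5:4 ≈ 1.250; root-3 ≈ 1.732; golden ratio ≈ 1.618.

P=5:4, Q=golden ratio, R=4:3, S=root-3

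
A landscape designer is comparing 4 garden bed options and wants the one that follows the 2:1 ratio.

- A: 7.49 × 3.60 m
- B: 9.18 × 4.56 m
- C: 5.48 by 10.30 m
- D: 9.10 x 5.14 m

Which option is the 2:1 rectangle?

Ratios (long/short): A ≈ 2.081; B ≈ 2.013; C ≈ 1.880; D ≈ 1.770.
2:1 ≈ 2.000; option B is nearest (Δ 0.013).

B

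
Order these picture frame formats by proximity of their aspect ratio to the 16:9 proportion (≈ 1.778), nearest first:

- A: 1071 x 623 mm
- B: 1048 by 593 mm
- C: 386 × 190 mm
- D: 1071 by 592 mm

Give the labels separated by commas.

B, D, A, C

Ratios: A = 1071 / 623 ≈ 1.719; B = 1048 / 593 ≈ 1.767; C = 386 / 190 ≈ 2.032; D = 1071 / 592 ≈ 1.809.
|Δ from 1.778|: A 0.059; B 0.011; C 0.254; D 0.031.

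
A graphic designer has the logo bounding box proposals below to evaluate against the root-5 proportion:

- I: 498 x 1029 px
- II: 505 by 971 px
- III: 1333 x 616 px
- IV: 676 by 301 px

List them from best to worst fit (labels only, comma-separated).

Ratios: I = 1029 / 498 ≈ 2.066; II = 971 / 505 ≈ 1.923; III = 1333 / 616 ≈ 2.164; IV = 676 / 301 ≈ 2.246.
|Δ from 2.236|: I 0.170; II 0.313; III 0.072; IV 0.010.

IV, III, I, II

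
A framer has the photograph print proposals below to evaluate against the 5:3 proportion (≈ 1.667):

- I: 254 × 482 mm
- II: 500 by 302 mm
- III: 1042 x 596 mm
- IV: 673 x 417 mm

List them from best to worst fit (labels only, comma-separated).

I: 482/254 ≈ 1.898 → |1.898 − 1.667| = 0.231
II: 500/302 ≈ 1.656 → |1.656 − 1.667| = 0.011
III: 1042/596 ≈ 1.748 → |1.748 − 1.667| = 0.081
IV: 673/417 ≈ 1.614 → |1.614 − 1.667| = 0.053

II, IV, III, I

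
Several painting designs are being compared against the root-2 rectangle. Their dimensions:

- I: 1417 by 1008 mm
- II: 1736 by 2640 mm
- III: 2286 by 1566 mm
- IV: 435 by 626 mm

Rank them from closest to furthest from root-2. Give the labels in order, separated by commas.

Ratios: I = 1417 / 1008 ≈ 1.406; II = 2640 / 1736 ≈ 1.521; III = 2286 / 1566 ≈ 1.460; IV = 626 / 435 ≈ 1.439.
|Δ from 1.414|: I 0.008; II 0.107; III 0.046; IV 0.025.

I, IV, III, II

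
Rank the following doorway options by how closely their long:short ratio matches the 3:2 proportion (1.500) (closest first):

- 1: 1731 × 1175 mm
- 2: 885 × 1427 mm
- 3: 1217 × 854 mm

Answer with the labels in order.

1: 1731/1175 ≈ 1.473 → |1.473 − 1.500| = 0.027
2: 1427/885 ≈ 1.612 → |1.612 − 1.500| = 0.112
3: 1217/854 ≈ 1.425 → |1.425 − 1.500| = 0.075

1, 3, 2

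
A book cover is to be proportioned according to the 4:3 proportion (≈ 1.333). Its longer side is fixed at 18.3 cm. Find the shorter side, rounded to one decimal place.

13.7 cm

4:3 ≈ 1.33333.
Shorter side = 18.3 ÷ 1.33333 ≈ 13.725 → 13.7 cm.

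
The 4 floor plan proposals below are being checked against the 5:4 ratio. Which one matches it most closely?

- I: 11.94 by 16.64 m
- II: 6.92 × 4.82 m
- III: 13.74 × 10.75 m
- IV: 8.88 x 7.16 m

IV

Ratios (long/short): I ≈ 1.394; II ≈ 1.436; III ≈ 1.278; IV ≈ 1.240.
5:4 ≈ 1.250; option IV is nearest (Δ 0.010).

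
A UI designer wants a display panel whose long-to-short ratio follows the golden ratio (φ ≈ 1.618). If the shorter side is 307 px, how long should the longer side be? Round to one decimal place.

496.7 px

golden ratio ≈ 1.61803.
Longer side = 307 × 1.61803 ≈ 496.735 → 496.7 px.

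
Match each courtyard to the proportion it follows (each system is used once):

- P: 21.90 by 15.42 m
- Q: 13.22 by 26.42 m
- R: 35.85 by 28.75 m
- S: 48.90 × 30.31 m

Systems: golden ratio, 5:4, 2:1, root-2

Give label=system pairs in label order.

P=root-2, Q=2:1, R=5:4, S=golden ratio

Ratios: P ≈ 1.420; Q ≈ 1.998; R ≈ 1.247; S ≈ 1.613.
Targets: golden ratio ≈ 1.618; 5:4 ≈ 1.250; 2:1 ≈ 2.000; root-2 ≈ 1.414.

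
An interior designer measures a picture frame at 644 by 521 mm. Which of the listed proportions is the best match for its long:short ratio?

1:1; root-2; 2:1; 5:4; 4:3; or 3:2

644/521 ≈ 1.236. Nearest candidates are 5:4 (1.250, off by 0.014) and 4:3 (1.333, off by 0.097).

5:4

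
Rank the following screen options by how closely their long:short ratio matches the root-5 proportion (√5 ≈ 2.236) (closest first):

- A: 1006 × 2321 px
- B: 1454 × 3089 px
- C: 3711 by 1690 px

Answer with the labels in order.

C, A, B

Ratios: A = 2321 / 1006 ≈ 2.307; B = 3089 / 1454 ≈ 2.124; C = 3711 / 1690 ≈ 2.196.
|Δ from 2.236|: A 0.071; B 0.112; C 0.040.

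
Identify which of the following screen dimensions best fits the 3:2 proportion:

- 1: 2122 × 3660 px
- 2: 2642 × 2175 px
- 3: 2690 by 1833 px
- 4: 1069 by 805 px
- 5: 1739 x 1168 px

5

Target 3:2 ≈ 1.500.
1: 1.725 (Δ0.225)  2: 1.215 (Δ0.285)  3: 1.468 (Δ0.032)  4: 1.328 (Δ0.172)  5: 1.489 (Δ0.011)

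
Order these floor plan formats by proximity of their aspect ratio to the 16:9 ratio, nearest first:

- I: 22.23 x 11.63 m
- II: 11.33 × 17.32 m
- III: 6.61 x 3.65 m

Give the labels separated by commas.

I: 22.23/11.63 ≈ 1.911 → |1.911 − 1.778| = 0.133
II: 17.32/11.33 ≈ 1.529 → |1.529 − 1.778| = 0.249
III: 6.61/3.65 ≈ 1.811 → |1.811 − 1.778| = 0.033

III, I, II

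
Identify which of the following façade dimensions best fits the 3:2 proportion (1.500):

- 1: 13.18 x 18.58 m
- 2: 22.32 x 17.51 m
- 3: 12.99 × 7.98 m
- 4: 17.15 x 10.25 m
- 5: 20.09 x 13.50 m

5

Target 3:2 ≈ 1.500.
1: 1.410 (Δ0.090)  2: 1.275 (Δ0.225)  3: 1.628 (Δ0.128)  4: 1.673 (Δ0.173)  5: 1.488 (Δ0.012)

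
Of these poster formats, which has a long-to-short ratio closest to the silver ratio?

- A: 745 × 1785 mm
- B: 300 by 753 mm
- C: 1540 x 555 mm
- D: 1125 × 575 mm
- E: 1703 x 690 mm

A

Ratios (long/short): A ≈ 2.396; B ≈ 2.510; C ≈ 2.775; D ≈ 1.957; E ≈ 2.468.
silver ratio ≈ 2.414; option A is nearest (Δ 0.018).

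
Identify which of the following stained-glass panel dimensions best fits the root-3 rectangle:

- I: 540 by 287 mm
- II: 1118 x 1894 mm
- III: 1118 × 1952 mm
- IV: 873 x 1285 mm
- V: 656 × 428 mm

III

Target root-3 ≈ 1.732.
I: 1.882 (Δ0.150)  II: 1.694 (Δ0.038)  III: 1.746 (Δ0.014)  IV: 1.472 (Δ0.260)  V: 1.533 (Δ0.199)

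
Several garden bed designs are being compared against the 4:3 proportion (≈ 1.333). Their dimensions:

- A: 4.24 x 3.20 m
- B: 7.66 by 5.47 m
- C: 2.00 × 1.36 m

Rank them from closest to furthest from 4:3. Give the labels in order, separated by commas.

A, B, C

A: 4.24/3.20 ≈ 1.325 → |1.325 − 1.333| = 0.008
B: 7.66/5.47 ≈ 1.400 → |1.400 − 1.333| = 0.067
C: 2.00/1.36 ≈ 1.471 → |1.471 − 1.333| = 0.138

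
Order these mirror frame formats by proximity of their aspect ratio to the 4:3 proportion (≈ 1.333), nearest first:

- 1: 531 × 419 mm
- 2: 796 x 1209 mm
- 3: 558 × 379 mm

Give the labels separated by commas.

1, 3, 2

1: 531/419 ≈ 1.267 → |1.267 − 1.333| = 0.066
2: 1209/796 ≈ 1.519 → |1.519 − 1.333| = 0.186
3: 558/379 ≈ 1.472 → |1.472 − 1.333| = 0.139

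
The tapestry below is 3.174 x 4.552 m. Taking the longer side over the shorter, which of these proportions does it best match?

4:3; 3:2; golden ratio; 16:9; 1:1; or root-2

4.552/3.174 ≈ 1.434. Nearest candidates are root-2 (1.414, off by 0.020) and 3:2 (1.500, off by 0.066).

root-2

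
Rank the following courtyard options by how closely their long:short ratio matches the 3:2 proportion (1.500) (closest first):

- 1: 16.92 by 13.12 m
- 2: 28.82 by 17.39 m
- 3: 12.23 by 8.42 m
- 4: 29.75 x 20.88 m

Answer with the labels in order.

3, 4, 2, 1

1: 16.92/13.12 ≈ 1.290 → |1.290 − 1.500| = 0.210
2: 28.82/17.39 ≈ 1.657 → |1.657 − 1.500| = 0.157
3: 12.23/8.42 ≈ 1.452 → |1.452 − 1.500| = 0.048
4: 29.75/20.88 ≈ 1.425 → |1.425 − 1.500| = 0.075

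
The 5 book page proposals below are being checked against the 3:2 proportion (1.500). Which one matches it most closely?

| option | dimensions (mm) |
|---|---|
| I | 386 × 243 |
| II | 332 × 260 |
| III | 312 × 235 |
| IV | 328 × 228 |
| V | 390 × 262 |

Ratios (long/short): I ≈ 1.588; II ≈ 1.277; III ≈ 1.328; IV ≈ 1.439; V ≈ 1.489.
3:2 ≈ 1.500; option V is nearest (Δ 0.011).

V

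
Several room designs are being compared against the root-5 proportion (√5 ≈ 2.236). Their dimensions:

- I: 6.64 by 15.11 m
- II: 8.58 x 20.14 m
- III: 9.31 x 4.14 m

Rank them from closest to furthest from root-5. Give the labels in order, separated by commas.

III, I, II

I: 15.11/6.64 ≈ 2.276 → |2.276 − 2.236| = 0.040
II: 20.14/8.58 ≈ 2.347 → |2.347 − 2.236| = 0.111
III: 9.31/4.14 ≈ 2.249 → |2.249 − 2.236| = 0.013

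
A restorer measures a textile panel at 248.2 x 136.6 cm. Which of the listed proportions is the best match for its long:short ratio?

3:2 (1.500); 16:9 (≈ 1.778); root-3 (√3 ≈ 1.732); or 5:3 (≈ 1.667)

16:9

Ratio = 248.2 / 136.6 ≈ 1.817.
Distances: 3:2 1.500 (Δ 0.317); 16:9 1.778 (Δ 0.039); root-3 1.732 (Δ 0.085); 5:3 1.667 (Δ 0.150).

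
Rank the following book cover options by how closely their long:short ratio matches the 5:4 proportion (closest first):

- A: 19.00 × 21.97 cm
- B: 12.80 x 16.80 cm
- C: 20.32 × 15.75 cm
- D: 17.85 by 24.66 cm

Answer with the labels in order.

Ratios: A = 21.97 / 19.00 ≈ 1.156; B = 16.80 / 12.80 ≈ 1.312; C = 20.32 / 15.75 ≈ 1.290; D = 24.66 / 17.85 ≈ 1.382.
|Δ from 1.250|: A 0.094; B 0.062; C 0.040; D 0.132.

C, B, A, D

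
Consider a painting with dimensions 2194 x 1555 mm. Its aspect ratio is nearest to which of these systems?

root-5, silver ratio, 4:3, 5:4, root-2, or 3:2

root-2

2194/1555 ≈ 1.411. Nearest candidates are root-2 (1.414, off by 0.003) and 4:3 (1.333, off by 0.078).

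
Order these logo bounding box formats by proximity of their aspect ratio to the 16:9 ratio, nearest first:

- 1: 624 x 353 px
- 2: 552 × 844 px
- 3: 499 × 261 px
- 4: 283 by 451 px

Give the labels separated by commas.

Ratios: 1 = 624 / 353 ≈ 1.768; 2 = 844 / 552 ≈ 1.529; 3 = 499 / 261 ≈ 1.912; 4 = 451 / 283 ≈ 1.594.
|Δ from 1.778|: 1 0.010; 2 0.249; 3 0.134; 4 0.184.

1, 3, 4, 2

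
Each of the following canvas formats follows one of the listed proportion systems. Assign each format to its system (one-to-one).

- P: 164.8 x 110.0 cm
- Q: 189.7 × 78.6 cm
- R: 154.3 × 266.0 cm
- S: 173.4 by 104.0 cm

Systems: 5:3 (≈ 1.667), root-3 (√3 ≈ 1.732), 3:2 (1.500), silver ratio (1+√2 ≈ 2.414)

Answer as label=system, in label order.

Ratios: P ≈ 1.498; Q ≈ 2.413; R ≈ 1.724; S ≈ 1.667.
Targets: 5:3 ≈ 1.667; root-3 ≈ 1.732; 3:2 ≈ 1.500; silver ratio ≈ 2.414.

P=3:2, Q=silver ratio, R=root-3, S=5:3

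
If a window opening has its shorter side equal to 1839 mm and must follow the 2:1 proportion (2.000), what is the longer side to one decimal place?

3678.0 mm

2:1 = 2.00000.
Longer side = 1839 × 2.00000 ≈ 3678.000 → 3678.0 mm.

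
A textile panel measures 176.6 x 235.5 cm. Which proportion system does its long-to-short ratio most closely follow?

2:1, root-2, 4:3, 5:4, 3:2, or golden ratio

Ratio = 235.5 / 176.6 ≈ 1.334.
Distances: 2:1 2.000 (Δ 0.666); root-2 1.414 (Δ 0.080); 4:3 1.333 (Δ 0.001); 5:4 1.250 (Δ 0.084); 3:2 1.500 (Δ 0.166); golden ratio 1.618 (Δ 0.284).

4:3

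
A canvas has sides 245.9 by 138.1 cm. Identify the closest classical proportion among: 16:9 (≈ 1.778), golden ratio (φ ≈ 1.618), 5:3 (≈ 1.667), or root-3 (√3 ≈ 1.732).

16:9

245.9/138.1 ≈ 1.781. Nearest candidates are 16:9 (1.778, off by 0.003) and root-3 (1.732, off by 0.049).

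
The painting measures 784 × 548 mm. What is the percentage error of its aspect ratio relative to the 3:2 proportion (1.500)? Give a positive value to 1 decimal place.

Ratio = 784 / 548 ≈ 1.4307.
Ideal 3:2 = 1.5000. |1.4307 − 1.5000| / 1.5000 ≈ 4.62% → 4.6%.

4.6%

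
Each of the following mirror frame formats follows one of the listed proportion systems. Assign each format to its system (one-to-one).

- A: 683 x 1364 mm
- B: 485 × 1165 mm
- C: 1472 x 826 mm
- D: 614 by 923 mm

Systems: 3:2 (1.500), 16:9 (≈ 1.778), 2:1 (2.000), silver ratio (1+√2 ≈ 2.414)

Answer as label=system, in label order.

Ratios: A ≈ 1.997; B ≈ 2.402; C ≈ 1.782; D ≈ 1.503.
Targets: 3:2 ≈ 1.500; 16:9 ≈ 1.778; 2:1 ≈ 2.000; silver ratio ≈ 2.414.

A=2:1, B=silver ratio, C=16:9, D=3:2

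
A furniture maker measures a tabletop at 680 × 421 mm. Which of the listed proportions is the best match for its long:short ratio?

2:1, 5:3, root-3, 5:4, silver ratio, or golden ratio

golden ratio

Ratio = 680 / 421 ≈ 1.615.
Distances: 2:1 2.000 (Δ 0.385); 5:3 1.667 (Δ 0.052); root-3 1.732 (Δ 0.117); 5:4 1.250 (Δ 0.365); silver ratio 2.414 (Δ 0.799); golden ratio 1.618 (Δ 0.003).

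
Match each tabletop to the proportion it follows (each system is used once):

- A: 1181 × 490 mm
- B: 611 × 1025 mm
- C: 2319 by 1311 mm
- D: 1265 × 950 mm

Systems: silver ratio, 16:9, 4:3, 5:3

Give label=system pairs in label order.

A = 1181/490 ≈ 2.410 → silver ratio (2.414)
B = 1025/611 ≈ 1.678 → 5:3 (1.667)
C = 2319/1311 ≈ 1.769 → 16:9 (1.778)
D = 1265/950 ≈ 1.332 → 4:3 (1.333)

A=silver ratio, B=5:3, C=16:9, D=4:3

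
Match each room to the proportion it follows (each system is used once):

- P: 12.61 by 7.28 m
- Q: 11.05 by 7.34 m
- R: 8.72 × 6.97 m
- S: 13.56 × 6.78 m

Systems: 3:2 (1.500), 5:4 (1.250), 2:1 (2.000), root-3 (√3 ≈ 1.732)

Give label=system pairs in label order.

Ratios: P ≈ 1.732; Q ≈ 1.505; R ≈ 1.251; S ≈ 2.000.
Targets: 3:2 ≈ 1.500; 5:4 ≈ 1.250; 2:1 ≈ 2.000; root-3 ≈ 1.732.

P=root-3, Q=3:2, R=5:4, S=2:1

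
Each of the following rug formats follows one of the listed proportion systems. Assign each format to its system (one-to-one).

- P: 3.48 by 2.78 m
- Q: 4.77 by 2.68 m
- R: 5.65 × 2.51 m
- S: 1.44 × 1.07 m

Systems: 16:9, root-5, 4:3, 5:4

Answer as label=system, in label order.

P=5:4, Q=16:9, R=root-5, S=4:3

Ratios: P ≈ 1.252; Q ≈ 1.780; R ≈ 2.251; S ≈ 1.346.
Targets: 16:9 ≈ 1.778; root-5 ≈ 2.236; 4:3 ≈ 1.333; 5:4 ≈ 1.250.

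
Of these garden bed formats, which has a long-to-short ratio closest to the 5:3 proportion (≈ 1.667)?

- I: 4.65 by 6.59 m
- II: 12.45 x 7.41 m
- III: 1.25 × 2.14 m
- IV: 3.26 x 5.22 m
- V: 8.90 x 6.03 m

II

Target 5:3 ≈ 1.667.
I: 1.417 (Δ0.250)  II: 1.680 (Δ0.013)  III: 1.712 (Δ0.045)  IV: 1.601 (Δ0.066)  V: 1.476 (Δ0.191)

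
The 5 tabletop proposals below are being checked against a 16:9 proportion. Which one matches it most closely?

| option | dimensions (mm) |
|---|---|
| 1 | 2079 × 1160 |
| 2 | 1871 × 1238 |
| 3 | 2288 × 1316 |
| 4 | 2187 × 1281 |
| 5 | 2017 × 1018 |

1

Ratios (long/short): 1 ≈ 1.792; 2 ≈ 1.511; 3 ≈ 1.739; 4 ≈ 1.707; 5 ≈ 1.981.
16:9 ≈ 1.778; option 1 is nearest (Δ 0.014).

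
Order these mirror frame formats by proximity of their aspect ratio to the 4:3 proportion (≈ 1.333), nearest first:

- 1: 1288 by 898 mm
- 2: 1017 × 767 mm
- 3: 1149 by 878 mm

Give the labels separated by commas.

1: 1288/898 ≈ 1.434 → |1.434 − 1.333| = 0.101
2: 1017/767 ≈ 1.326 → |1.326 − 1.333| = 0.007
3: 1149/878 ≈ 1.309 → |1.309 − 1.333| = 0.024

2, 3, 1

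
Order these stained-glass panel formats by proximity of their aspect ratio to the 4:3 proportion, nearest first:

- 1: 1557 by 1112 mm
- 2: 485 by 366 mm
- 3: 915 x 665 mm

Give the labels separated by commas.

2, 3, 1

Ratios: 1 = 1557 / 1112 ≈ 1.400; 2 = 485 / 366 ≈ 1.325; 3 = 915 / 665 ≈ 1.376.
|Δ from 1.333|: 1 0.067; 2 0.008; 3 0.043.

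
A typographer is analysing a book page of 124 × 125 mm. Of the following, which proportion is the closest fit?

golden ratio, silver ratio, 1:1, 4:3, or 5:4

Ratio = 125 / 124 ≈ 1.008.
Distances: golden ratio 1.618 (Δ 0.610); silver ratio 2.414 (Δ 1.406); 1:1 1.000 (Δ 0.008); 4:3 1.333 (Δ 0.325); 5:4 1.250 (Δ 0.242).

1:1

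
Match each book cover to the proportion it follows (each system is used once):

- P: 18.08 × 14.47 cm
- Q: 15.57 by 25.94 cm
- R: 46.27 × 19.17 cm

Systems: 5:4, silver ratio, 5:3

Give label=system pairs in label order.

P=5:4, Q=5:3, R=silver ratio

Ratios: P ≈ 1.249; Q ≈ 1.666; R ≈ 2.414.
Targets: 5:4 ≈ 1.250; silver ratio ≈ 2.414; 5:3 ≈ 1.667.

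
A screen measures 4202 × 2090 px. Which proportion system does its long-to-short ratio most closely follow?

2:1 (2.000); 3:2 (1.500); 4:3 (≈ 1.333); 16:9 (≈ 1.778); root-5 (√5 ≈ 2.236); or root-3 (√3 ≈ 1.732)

2:1

4202/2090 ≈ 2.011. Nearest candidates are 2:1 (2.000, off by 0.011) and root-5 (2.236, off by 0.225).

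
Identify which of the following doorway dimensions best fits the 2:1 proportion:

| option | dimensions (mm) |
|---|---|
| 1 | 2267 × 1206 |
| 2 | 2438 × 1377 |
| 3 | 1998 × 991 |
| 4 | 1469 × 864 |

Target 2:1 ≈ 2.000.
1: 1.880 (Δ0.120)  2: 1.771 (Δ0.229)  3: 2.016 (Δ0.016)  4: 1.700 (Δ0.300)

3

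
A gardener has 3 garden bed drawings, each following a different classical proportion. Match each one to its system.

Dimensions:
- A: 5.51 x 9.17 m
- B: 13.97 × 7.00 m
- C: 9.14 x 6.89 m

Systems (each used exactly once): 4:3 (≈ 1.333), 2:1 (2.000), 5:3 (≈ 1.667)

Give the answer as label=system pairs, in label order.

A = 9.17/5.51 ≈ 1.664 → 5:3 (1.667)
B = 13.97/7.00 ≈ 1.996 → 2:1 (2.000)
C = 9.14/6.89 ≈ 1.327 → 4:3 (1.333)

A=5:3, B=2:1, C=4:3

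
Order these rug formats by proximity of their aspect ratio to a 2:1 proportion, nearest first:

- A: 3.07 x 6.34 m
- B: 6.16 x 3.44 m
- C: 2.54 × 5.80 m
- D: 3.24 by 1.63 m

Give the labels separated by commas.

A: 6.34/3.07 ≈ 2.065 → |2.065 − 2.000| = 0.065
B: 6.16/3.44 ≈ 1.791 → |1.791 − 2.000| = 0.209
C: 5.80/2.54 ≈ 2.283 → |2.283 − 2.000| = 0.283
D: 3.24/1.63 ≈ 1.988 → |1.988 − 2.000| = 0.012

D, A, B, C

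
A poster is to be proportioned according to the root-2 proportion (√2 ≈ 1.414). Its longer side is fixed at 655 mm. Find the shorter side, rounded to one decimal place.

463.2 mm

root-2 ≈ 1.41421.
Shorter side = 655 ÷ 1.41421 ≈ 463.156 → 463.2 mm.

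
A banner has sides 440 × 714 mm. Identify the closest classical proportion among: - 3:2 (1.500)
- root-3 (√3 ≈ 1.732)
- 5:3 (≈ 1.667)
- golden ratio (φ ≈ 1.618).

golden ratio

714/440 ≈ 1.623. Nearest candidates are golden ratio (1.618, off by 0.005) and 5:3 (1.667, off by 0.044).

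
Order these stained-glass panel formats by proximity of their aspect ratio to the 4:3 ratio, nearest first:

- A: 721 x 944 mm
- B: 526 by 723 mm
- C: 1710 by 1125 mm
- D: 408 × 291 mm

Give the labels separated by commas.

A, B, D, C

A: 944/721 ≈ 1.309 → |1.309 − 1.333| = 0.024
B: 723/526 ≈ 1.375 → |1.375 − 1.333| = 0.042
C: 1710/1125 ≈ 1.520 → |1.520 − 1.333| = 0.187
D: 408/291 ≈ 1.402 → |1.402 − 1.333| = 0.069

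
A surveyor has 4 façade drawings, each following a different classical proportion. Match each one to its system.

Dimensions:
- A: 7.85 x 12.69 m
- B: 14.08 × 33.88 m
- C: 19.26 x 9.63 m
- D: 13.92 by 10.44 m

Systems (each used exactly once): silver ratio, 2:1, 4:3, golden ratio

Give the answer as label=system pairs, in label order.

A=golden ratio, B=silver ratio, C=2:1, D=4:3

Ratios: A ≈ 1.617; B ≈ 2.406; C ≈ 2.000; D ≈ 1.333.
Targets: silver ratio ≈ 2.414; 2:1 ≈ 2.000; 4:3 ≈ 1.333; golden ratio ≈ 1.618.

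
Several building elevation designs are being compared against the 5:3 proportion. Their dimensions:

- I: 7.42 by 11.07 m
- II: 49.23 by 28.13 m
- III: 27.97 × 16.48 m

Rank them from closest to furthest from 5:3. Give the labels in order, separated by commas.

III, II, I

Ratios: I = 11.07 / 7.42 ≈ 1.492; II = 49.23 / 28.13 ≈ 1.750; III = 27.97 / 16.48 ≈ 1.697.
|Δ from 1.667|: I 0.175; II 0.083; III 0.030.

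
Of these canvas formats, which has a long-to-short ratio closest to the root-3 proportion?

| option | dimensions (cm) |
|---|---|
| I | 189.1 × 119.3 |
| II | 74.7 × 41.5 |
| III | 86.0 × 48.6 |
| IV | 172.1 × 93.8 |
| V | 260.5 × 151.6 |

Ratios (long/short): I ≈ 1.585; II ≈ 1.800; III ≈ 1.770; IV ≈ 1.835; V ≈ 1.718.
root-3 ≈ 1.732; option V is nearest (Δ 0.014).

V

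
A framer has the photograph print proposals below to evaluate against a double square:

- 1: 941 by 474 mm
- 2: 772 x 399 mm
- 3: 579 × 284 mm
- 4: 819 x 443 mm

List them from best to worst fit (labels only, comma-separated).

1, 3, 2, 4

Ratios: 1 = 941 / 474 ≈ 1.985; 2 = 772 / 399 ≈ 1.935; 3 = 579 / 284 ≈ 2.039; 4 = 819 / 443 ≈ 1.849.
|Δ from 2.000|: 1 0.015; 2 0.065; 3 0.039; 4 0.151.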